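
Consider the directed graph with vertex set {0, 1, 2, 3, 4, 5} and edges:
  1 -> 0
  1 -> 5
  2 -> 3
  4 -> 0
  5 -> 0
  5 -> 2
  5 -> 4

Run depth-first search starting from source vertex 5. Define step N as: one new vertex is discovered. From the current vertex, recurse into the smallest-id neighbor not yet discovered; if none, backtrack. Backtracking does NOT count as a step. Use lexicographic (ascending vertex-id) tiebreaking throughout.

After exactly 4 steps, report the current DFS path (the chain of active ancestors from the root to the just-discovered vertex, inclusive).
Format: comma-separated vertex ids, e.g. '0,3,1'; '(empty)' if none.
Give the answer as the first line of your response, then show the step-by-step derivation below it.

5,2,3

step 1: discover 5; path=5; order=5
step 2: discover 0; path=5>0; order=5,0
step 3: discover 2; path=5>2; order=5,0,2
step 4: discover 3; path=5>2>3; order=5,0,2,3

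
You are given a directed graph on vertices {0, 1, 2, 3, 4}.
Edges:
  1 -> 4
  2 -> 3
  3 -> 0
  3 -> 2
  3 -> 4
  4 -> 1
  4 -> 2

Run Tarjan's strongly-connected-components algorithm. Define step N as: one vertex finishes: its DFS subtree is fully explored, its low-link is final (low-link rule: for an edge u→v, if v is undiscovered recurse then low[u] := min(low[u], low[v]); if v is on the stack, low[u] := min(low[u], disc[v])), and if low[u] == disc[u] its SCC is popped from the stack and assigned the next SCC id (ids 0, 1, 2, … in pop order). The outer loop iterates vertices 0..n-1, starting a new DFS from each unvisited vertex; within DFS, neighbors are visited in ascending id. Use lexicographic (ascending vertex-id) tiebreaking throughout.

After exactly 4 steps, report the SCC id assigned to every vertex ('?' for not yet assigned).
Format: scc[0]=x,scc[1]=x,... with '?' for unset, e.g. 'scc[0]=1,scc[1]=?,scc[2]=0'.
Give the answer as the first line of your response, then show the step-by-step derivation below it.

scc[0]=0,scc[1]=?,scc[2]=?,scc[3]=?,scc[4]=?

step 1: low=(low[0]=0,low[1]=?,low[2]=?,low[3]=?,low[4]=?); scc=(scc[0]=0,scc[1]=?,scc[2]=?,scc[3]=?,scc[4]=?)
step 2: low=(low[0]=0,low[1]=1,low[2]=3,low[3]=2,low[4]=1); scc=(scc[0]=0,scc[1]=?,scc[2]=?,scc[3]=?,scc[4]=?)
step 3: low=(low[0]=0,low[1]=1,low[2]=2,low[3]=2,low[4]=1); scc=(scc[0]=0,scc[1]=?,scc[2]=?,scc[3]=?,scc[4]=?)
step 4: low=(low[0]=0,low[1]=1,low[2]=2,low[3]=2,low[4]=1); scc=(scc[0]=0,scc[1]=?,scc[2]=?,scc[3]=?,scc[4]=?)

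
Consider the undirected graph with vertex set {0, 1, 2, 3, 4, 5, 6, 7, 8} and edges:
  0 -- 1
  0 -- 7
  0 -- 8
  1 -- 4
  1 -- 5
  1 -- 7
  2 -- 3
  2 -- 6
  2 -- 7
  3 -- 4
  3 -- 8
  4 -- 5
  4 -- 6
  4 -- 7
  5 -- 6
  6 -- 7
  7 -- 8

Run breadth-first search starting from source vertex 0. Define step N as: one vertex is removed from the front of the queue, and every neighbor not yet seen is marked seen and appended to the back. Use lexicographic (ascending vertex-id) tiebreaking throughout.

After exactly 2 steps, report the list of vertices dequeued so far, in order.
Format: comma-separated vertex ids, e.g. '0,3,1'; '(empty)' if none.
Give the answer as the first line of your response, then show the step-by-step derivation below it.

0,1

step 1: dequeue 0; queue=[1,7,8]; order=0
step 2: dequeue 1; queue=[7,8,4,5]; order=0,1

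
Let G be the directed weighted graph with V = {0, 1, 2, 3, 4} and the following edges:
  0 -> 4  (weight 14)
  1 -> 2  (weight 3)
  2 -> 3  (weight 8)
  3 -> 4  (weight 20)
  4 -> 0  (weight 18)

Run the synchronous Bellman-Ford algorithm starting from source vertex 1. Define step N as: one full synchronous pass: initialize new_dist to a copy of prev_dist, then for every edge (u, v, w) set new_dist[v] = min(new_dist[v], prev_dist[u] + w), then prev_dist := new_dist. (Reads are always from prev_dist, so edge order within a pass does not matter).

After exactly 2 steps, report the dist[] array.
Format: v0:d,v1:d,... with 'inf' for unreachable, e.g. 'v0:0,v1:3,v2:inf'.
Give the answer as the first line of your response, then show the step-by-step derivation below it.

v0:inf,v1:0,v2:3,v3:11,v4:inf

step 1: dist = v0:inf,v1:0,v2:3,v3:inf,v4:inf
step 2: dist = v0:inf,v1:0,v2:3,v3:11,v4:inf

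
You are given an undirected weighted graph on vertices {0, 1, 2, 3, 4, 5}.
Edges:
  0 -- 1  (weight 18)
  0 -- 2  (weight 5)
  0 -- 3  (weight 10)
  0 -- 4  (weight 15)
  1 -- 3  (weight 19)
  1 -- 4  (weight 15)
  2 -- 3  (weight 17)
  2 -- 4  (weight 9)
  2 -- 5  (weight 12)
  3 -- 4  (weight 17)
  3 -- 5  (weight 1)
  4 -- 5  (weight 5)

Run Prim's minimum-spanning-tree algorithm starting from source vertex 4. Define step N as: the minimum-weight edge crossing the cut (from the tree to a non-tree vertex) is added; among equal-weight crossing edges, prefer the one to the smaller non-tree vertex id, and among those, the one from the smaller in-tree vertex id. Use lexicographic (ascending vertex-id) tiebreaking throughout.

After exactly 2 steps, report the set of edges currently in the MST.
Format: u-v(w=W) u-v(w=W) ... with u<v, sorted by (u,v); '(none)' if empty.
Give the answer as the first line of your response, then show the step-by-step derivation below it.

3-5(w=1) 4-5(w=5)

step 1: add edge 4-5 (w=5); MST = {4-5(w=5)}
step 2: add edge 3-5 (w=1); MST = {3-5(w=1) 4-5(w=5)}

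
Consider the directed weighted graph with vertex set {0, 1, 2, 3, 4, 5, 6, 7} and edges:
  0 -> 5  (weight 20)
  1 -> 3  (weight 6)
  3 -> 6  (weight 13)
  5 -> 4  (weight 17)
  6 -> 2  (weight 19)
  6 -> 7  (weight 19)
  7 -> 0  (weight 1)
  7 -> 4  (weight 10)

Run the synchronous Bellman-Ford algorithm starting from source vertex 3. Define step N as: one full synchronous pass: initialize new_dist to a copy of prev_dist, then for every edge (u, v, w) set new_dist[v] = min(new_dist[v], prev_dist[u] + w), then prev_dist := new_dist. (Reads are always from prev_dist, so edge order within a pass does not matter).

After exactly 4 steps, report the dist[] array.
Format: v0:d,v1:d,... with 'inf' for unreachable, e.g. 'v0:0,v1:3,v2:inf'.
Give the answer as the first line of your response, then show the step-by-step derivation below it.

v0:33,v1:inf,v2:32,v3:0,v4:42,v5:53,v6:13,v7:32

step 1: dist = v0:inf,v1:inf,v2:inf,v3:0,v4:inf,v5:inf,v6:13,v7:inf
step 2: dist = v0:inf,v1:inf,v2:32,v3:0,v4:inf,v5:inf,v6:13,v7:32
step 3: dist = v0:33,v1:inf,v2:32,v3:0,v4:42,v5:inf,v6:13,v7:32
step 4: dist = v0:33,v1:inf,v2:32,v3:0,v4:42,v5:53,v6:13,v7:32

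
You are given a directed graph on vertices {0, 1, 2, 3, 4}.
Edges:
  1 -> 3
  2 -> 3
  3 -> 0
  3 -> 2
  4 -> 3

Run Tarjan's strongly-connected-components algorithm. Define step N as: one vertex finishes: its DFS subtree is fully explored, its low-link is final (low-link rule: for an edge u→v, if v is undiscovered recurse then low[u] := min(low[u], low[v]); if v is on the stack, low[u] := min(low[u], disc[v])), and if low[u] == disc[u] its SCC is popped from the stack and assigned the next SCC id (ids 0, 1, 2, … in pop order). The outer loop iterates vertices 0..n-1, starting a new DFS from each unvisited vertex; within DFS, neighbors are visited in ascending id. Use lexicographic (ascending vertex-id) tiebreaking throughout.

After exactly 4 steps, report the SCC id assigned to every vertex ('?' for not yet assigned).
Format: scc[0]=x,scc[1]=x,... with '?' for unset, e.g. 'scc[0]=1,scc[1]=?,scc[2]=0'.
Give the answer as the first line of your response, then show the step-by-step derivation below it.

scc[0]=0,scc[1]=2,scc[2]=1,scc[3]=1,scc[4]=?

step 1: low=(low[0]=0,low[1]=?,low[2]=?,low[3]=?,low[4]=?); scc=(scc[0]=0,scc[1]=?,scc[2]=?,scc[3]=?,scc[4]=?)
step 2: low=(low[0]=0,low[1]=1,low[2]=2,low[3]=2,low[4]=?); scc=(scc[0]=0,scc[1]=?,scc[2]=?,scc[3]=?,scc[4]=?)
step 3: low=(low[0]=0,low[1]=1,low[2]=2,low[3]=2,low[4]=?); scc=(scc[0]=0,scc[1]=?,scc[2]=1,scc[3]=1,scc[4]=?)
step 4: low=(low[0]=0,low[1]=1,low[2]=2,low[3]=2,low[4]=?); scc=(scc[0]=0,scc[1]=2,scc[2]=1,scc[3]=1,scc[4]=?)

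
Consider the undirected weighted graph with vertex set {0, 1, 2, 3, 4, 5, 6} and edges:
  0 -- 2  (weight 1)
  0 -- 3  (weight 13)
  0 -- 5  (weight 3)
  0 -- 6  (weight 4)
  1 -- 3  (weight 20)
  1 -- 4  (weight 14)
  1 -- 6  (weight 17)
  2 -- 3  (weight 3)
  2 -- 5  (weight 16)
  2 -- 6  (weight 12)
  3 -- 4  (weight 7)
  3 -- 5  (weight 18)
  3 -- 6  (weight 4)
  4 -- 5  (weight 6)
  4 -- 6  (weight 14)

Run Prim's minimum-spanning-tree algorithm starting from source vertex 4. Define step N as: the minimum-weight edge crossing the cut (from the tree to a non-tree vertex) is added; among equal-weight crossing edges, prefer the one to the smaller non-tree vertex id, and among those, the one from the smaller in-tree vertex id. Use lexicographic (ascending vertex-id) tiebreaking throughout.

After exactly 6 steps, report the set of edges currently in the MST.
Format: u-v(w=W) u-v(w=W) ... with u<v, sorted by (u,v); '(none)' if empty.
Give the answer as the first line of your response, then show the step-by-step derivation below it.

0-2(w=1) 0-5(w=3) 0-6(w=4) 1-4(w=14) 2-3(w=3) 4-5(w=6)

step 1: add edge 4-5 (w=6); MST = {4-5(w=6)}
step 2: add edge 0-5 (w=3); MST = {0-5(w=3) 4-5(w=6)}
step 3: add edge 0-2 (w=1); MST = {0-2(w=1) 0-5(w=3) 4-5(w=6)}
step 4: add edge 2-3 (w=3); MST = {0-2(w=1) 0-5(w=3) 2-3(w=3) 4-5(w=6)}
step 5: add edge 0-6 (w=4); MST = {0-2(w=1) 0-5(w=3) 0-6(w=4) 2-3(w=3) 4-5(w=6)}
step 6: add edge 1-4 (w=14); MST = {0-2(w=1) 0-5(w=3) 0-6(w=4) 1-4(w=14) 2-3(w=3) 4-5(w=6)}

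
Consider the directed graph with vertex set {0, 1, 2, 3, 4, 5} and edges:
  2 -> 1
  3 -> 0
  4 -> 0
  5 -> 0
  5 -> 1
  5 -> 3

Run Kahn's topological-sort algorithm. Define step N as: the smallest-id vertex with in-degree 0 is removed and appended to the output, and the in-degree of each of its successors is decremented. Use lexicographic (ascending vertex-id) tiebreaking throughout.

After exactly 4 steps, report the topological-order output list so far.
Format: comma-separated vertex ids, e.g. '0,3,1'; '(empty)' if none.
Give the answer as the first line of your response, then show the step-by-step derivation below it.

2,4,5,1

step 1: output 2; order=[2]; indeg=(3,1,0,1,0,0)
step 2: output 4; order=[2,4]; indeg=(2,1,0,1,0,0)
step 3: output 5; order=[2,4,5]; indeg=(1,0,0,0,0,0)
step 4: output 1; order=[2,4,5,1]; indeg=(1,0,0,0,0,0)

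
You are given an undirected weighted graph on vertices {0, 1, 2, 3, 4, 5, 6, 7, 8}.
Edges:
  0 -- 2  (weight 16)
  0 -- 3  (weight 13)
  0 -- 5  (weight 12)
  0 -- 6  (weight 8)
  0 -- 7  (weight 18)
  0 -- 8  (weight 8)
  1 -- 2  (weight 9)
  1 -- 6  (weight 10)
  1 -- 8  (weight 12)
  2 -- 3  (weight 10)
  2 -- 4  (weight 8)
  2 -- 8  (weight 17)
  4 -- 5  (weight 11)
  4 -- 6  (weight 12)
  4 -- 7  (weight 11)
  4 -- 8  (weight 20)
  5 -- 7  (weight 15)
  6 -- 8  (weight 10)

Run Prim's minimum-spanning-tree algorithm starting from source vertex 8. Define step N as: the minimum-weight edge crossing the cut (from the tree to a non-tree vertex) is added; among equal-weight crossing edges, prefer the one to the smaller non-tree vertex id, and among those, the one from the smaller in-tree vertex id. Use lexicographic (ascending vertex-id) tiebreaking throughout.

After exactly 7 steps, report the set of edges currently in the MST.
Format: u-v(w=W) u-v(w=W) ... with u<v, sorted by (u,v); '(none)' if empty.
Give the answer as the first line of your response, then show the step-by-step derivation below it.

0-6(w=8) 0-8(w=8) 1-2(w=9) 1-6(w=10) 2-3(w=10) 2-4(w=8) 4-5(w=11)

step 1: add edge 0-8 (w=8); MST = {0-8(w=8)}
step 2: add edge 0-6 (w=8); MST = {0-6(w=8) 0-8(w=8)}
step 3: add edge 1-6 (w=10); MST = {0-6(w=8) 0-8(w=8) 1-6(w=10)}
step 4: add edge 1-2 (w=9); MST = {0-6(w=8) 0-8(w=8) 1-2(w=9) 1-6(w=10)}
step 5: add edge 2-4 (w=8); MST = {0-6(w=8) 0-8(w=8) 1-2(w=9) 1-6(w=10) 2-4(w=8)}
step 6: add edge 2-3 (w=10); MST = {0-6(w=8) 0-8(w=8) 1-2(w=9) 1-6(w=10) 2-3(w=10) 2-4(w=8)}
step 7: add edge 4-5 (w=11); MST = {0-6(w=8) 0-8(w=8) 1-2(w=9) 1-6(w=10) 2-3(w=10) 2-4(w=8) 4-5(w=11)}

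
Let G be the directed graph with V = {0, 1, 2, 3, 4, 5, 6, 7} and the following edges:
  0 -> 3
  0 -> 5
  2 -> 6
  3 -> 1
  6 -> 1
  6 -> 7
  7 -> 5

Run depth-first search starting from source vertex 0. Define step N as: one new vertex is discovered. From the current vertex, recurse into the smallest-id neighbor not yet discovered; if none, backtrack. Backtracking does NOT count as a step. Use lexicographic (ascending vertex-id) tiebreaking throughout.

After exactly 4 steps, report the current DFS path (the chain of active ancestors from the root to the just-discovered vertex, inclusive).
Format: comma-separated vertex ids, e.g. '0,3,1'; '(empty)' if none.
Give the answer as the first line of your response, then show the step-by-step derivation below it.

0,5

step 1: discover 0; path=0; order=0
step 2: discover 3; path=0>3; order=0,3
step 3: discover 1; path=0>3>1; order=0,3,1
step 4: discover 5; path=0>5; order=0,3,1,5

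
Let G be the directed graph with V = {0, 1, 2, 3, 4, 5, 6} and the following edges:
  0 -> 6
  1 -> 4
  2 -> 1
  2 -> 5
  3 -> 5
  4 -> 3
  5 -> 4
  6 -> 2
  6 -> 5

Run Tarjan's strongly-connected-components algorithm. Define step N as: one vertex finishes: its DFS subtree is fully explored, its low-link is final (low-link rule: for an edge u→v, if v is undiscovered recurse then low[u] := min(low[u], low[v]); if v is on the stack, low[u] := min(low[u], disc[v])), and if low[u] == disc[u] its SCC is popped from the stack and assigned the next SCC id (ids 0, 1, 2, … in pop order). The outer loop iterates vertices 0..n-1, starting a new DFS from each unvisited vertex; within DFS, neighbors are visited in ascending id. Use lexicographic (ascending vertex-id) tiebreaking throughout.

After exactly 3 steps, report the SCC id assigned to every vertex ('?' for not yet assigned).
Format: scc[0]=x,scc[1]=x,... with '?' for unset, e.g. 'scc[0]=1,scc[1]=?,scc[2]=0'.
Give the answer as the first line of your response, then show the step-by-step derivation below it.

scc[0]=?,scc[1]=?,scc[2]=?,scc[3]=0,scc[4]=0,scc[5]=0,scc[6]=?

step 1: low=(low[0]=0,low[1]=3,low[2]=2,low[3]=5,low[4]=4,low[5]=4,low[6]=1); scc=(scc[0]=?,scc[1]=?,scc[2]=?,scc[3]=?,scc[4]=?,scc[5]=?,scc[6]=?)
step 2: low=(low[0]=0,low[1]=3,low[2]=2,low[3]=4,low[4]=4,low[5]=4,low[6]=1); scc=(scc[0]=?,scc[1]=?,scc[2]=?,scc[3]=?,scc[4]=?,scc[5]=?,scc[6]=?)
step 3: low=(low[0]=0,low[1]=3,low[2]=2,low[3]=4,low[4]=4,low[5]=4,low[6]=1); scc=(scc[0]=?,scc[1]=?,scc[2]=?,scc[3]=0,scc[4]=0,scc[5]=0,scc[6]=?)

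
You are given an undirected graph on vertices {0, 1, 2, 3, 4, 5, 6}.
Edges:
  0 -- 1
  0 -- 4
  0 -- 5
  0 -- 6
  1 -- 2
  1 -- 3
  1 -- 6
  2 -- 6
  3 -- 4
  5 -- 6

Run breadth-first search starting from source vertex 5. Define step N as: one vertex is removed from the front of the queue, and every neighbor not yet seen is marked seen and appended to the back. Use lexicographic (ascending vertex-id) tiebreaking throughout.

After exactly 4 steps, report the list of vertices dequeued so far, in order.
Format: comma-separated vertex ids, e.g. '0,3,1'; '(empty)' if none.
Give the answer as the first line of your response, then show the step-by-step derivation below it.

5,0,6,1

step 1: dequeue 5; queue=[0,6]; order=5
step 2: dequeue 0; queue=[6,1,4]; order=5,0
step 3: dequeue 6; queue=[1,4,2]; order=5,0,6
step 4: dequeue 1; queue=[4,2,3]; order=5,0,6,1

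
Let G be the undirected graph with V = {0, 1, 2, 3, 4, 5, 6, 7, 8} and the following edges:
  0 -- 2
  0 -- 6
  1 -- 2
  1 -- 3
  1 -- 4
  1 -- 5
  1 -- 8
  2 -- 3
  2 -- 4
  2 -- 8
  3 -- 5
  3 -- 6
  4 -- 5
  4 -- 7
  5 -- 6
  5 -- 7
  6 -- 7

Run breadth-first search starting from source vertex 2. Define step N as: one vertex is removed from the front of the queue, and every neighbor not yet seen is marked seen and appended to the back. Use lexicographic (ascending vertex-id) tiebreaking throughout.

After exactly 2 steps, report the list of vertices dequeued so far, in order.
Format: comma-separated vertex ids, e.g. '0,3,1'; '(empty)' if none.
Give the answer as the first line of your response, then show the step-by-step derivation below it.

2,0

step 1: dequeue 2; queue=[0,1,3,4,8]; order=2
step 2: dequeue 0; queue=[1,3,4,8,6]; order=2,0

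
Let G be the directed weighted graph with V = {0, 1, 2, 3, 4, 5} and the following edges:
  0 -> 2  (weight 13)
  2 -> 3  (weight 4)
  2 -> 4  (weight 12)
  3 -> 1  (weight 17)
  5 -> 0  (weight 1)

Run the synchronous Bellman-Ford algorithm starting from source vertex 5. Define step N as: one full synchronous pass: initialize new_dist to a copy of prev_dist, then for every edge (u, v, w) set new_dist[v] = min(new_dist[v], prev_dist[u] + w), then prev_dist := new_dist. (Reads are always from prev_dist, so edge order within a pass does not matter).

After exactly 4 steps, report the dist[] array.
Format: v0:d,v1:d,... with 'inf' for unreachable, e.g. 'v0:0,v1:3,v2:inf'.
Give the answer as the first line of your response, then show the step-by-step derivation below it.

v0:1,v1:35,v2:14,v3:18,v4:26,v5:0

step 1: dist = v0:1,v1:inf,v2:inf,v3:inf,v4:inf,v5:0
step 2: dist = v0:1,v1:inf,v2:14,v3:inf,v4:inf,v5:0
step 3: dist = v0:1,v1:inf,v2:14,v3:18,v4:26,v5:0
step 4: dist = v0:1,v1:35,v2:14,v3:18,v4:26,v5:0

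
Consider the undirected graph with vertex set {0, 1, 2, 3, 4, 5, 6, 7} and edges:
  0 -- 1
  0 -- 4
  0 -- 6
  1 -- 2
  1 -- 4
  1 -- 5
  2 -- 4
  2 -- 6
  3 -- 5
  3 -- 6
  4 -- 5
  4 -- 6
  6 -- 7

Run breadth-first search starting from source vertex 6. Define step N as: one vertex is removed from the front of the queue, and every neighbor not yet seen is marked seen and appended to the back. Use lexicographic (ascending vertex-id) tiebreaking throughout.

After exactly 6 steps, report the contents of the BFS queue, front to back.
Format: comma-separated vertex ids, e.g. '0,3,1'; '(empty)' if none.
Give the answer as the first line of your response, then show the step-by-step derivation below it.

1,5

step 1: dequeue 6; queue=[0,2,3,4,7]; order=6
step 2: dequeue 0; queue=[2,3,4,7,1]; order=6,0
step 3: dequeue 2; queue=[3,4,7,1]; order=6,0,2
step 4: dequeue 3; queue=[4,7,1,5]; order=6,0,2,3
step 5: dequeue 4; queue=[7,1,5]; order=6,0,2,3,4
step 6: dequeue 7; queue=[1,5]; order=6,0,2,3,4,7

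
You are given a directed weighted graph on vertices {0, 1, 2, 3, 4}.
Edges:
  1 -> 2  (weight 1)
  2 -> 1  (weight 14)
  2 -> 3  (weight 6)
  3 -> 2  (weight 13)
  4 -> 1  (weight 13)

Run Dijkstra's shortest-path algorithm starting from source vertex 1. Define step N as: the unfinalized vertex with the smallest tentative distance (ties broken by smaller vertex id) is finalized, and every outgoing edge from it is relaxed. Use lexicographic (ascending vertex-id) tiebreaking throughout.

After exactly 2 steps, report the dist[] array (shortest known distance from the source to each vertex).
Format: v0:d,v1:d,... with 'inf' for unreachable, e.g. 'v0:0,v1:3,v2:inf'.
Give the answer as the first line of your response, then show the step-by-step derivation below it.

v0:inf,v1:0,v2:1,v3:7,v4:inf

step 1: dist = v0:inf,v1:0,v2:1,v3:inf,v4:inf
step 2: dist = v0:inf,v1:0,v2:1,v3:7,v4:inf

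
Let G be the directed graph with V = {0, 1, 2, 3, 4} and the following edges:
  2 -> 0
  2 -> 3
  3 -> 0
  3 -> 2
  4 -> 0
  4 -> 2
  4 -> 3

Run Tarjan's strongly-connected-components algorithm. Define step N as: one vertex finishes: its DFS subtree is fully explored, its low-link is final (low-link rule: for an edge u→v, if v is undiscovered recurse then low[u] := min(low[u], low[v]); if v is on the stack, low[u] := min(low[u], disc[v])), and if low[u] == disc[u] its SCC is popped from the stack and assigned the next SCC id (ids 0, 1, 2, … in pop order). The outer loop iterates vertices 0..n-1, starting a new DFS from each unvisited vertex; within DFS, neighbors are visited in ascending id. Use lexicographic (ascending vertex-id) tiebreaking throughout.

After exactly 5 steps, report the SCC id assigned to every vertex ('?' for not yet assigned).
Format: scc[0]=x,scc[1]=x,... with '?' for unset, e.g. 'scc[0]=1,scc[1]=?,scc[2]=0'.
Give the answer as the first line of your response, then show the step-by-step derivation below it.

scc[0]=0,scc[1]=1,scc[2]=2,scc[3]=2,scc[4]=3

step 1: low=(low[0]=0,low[1]=?,low[2]=?,low[3]=?,low[4]=?); scc=(scc[0]=0,scc[1]=?,scc[2]=?,scc[3]=?,scc[4]=?)
step 2: low=(low[0]=0,low[1]=1,low[2]=?,low[3]=?,low[4]=?); scc=(scc[0]=0,scc[1]=1,scc[2]=?,scc[3]=?,scc[4]=?)
step 3: low=(low[0]=0,low[1]=1,low[2]=2,low[3]=2,low[4]=?); scc=(scc[0]=0,scc[1]=1,scc[2]=?,scc[3]=?,scc[4]=?)
step 4: low=(low[0]=0,low[1]=1,low[2]=2,low[3]=2,low[4]=?); scc=(scc[0]=0,scc[1]=1,scc[2]=2,scc[3]=2,scc[4]=?)
step 5: low=(low[0]=0,low[1]=1,low[2]=2,low[3]=2,low[4]=4); scc=(scc[0]=0,scc[1]=1,scc[2]=2,scc[3]=2,scc[4]=3)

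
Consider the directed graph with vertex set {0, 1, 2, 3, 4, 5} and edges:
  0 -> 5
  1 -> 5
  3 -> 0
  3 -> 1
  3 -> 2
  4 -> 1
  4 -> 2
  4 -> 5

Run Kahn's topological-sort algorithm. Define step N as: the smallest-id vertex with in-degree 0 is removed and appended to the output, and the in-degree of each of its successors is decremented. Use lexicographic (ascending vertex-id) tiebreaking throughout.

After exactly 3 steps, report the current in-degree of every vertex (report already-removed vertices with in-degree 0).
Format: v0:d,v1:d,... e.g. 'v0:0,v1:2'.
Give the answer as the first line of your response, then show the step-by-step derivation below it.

v0:0,v1:0,v2:0,v3:0,v4:0,v5:1

step 1: output 3; order=[3]; indeg=(0,1,1,0,0,3)
step 2: output 0; order=[3,0]; indeg=(0,1,1,0,0,2)
step 3: output 4; order=[3,0,4]; indeg=(0,0,0,0,0,1)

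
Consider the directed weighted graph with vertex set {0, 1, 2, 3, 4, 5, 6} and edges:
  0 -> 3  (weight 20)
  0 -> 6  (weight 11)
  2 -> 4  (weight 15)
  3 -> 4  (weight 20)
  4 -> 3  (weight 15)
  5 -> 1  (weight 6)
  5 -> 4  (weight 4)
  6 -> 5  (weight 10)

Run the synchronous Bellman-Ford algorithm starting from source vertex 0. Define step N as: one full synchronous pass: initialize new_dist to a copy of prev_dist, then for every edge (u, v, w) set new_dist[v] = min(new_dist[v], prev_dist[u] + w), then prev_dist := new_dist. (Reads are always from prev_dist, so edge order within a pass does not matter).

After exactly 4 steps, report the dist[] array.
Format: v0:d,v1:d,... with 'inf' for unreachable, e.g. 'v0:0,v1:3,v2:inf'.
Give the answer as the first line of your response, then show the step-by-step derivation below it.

v0:0,v1:27,v2:inf,v3:20,v4:25,v5:21,v6:11

step 1: dist = v0:0,v1:inf,v2:inf,v3:20,v4:inf,v5:inf,v6:11
step 2: dist = v0:0,v1:inf,v2:inf,v3:20,v4:40,v5:21,v6:11
step 3: dist = v0:0,v1:27,v2:inf,v3:20,v4:25,v5:21,v6:11
step 4: dist = v0:0,v1:27,v2:inf,v3:20,v4:25,v5:21,v6:11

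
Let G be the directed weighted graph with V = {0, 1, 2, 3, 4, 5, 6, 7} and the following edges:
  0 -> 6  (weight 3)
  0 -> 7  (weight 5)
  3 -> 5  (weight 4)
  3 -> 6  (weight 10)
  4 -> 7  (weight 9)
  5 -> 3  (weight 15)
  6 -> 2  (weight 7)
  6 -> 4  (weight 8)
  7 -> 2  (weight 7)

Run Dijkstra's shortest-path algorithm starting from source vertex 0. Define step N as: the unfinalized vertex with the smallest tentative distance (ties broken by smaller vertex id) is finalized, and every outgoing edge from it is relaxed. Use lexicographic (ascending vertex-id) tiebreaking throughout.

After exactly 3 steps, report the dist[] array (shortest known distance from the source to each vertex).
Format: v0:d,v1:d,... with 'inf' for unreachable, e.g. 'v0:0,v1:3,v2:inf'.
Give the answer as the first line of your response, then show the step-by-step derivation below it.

v0:0,v1:inf,v2:10,v3:inf,v4:11,v5:inf,v6:3,v7:5

step 1: dist = v0:0,v1:inf,v2:inf,v3:inf,v4:inf,v5:inf,v6:3,v7:5
step 2: dist = v0:0,v1:inf,v2:10,v3:inf,v4:11,v5:inf,v6:3,v7:5
step 3: dist = v0:0,v1:inf,v2:10,v3:inf,v4:11,v5:inf,v6:3,v7:5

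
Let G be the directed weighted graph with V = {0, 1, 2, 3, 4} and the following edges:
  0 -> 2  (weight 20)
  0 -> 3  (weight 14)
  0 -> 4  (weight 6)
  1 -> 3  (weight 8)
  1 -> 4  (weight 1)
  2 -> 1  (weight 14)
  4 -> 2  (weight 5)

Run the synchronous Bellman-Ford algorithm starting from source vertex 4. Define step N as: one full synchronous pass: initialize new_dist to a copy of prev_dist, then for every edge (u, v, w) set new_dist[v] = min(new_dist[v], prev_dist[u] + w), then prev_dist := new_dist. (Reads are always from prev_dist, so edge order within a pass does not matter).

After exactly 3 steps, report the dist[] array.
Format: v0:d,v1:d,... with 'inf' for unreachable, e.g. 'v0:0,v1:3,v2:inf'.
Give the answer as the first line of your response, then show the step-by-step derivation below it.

v0:inf,v1:19,v2:5,v3:27,v4:0

step 1: dist = v0:inf,v1:inf,v2:5,v3:inf,v4:0
step 2: dist = v0:inf,v1:19,v2:5,v3:inf,v4:0
step 3: dist = v0:inf,v1:19,v2:5,v3:27,v4:0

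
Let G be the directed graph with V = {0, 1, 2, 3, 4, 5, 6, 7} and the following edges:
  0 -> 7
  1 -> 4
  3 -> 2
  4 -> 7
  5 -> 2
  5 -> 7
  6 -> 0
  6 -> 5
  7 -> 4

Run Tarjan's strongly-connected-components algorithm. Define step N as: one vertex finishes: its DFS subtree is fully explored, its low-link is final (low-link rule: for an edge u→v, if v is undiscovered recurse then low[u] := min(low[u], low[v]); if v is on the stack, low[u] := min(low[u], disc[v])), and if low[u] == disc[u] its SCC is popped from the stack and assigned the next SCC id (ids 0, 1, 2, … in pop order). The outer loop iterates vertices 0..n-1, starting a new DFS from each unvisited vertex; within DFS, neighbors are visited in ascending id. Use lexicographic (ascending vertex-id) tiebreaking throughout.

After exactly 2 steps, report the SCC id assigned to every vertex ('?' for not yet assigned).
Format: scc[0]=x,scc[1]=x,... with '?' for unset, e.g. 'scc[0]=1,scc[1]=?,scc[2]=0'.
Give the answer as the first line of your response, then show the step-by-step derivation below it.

scc[0]=?,scc[1]=?,scc[2]=?,scc[3]=?,scc[4]=0,scc[5]=?,scc[6]=?,scc[7]=0

step 1: low=(low[0]=0,low[1]=?,low[2]=?,low[3]=?,low[4]=1,low[5]=?,low[6]=?,low[7]=1); scc=(scc[0]=?,scc[1]=?,scc[2]=?,scc[3]=?,scc[4]=?,scc[5]=?,scc[6]=?,scc[7]=?)
step 2: low=(low[0]=0,low[1]=?,low[2]=?,low[3]=?,low[4]=1,low[5]=?,low[6]=?,low[7]=1); scc=(scc[0]=?,scc[1]=?,scc[2]=?,scc[3]=?,scc[4]=0,scc[5]=?,scc[6]=?,scc[7]=0)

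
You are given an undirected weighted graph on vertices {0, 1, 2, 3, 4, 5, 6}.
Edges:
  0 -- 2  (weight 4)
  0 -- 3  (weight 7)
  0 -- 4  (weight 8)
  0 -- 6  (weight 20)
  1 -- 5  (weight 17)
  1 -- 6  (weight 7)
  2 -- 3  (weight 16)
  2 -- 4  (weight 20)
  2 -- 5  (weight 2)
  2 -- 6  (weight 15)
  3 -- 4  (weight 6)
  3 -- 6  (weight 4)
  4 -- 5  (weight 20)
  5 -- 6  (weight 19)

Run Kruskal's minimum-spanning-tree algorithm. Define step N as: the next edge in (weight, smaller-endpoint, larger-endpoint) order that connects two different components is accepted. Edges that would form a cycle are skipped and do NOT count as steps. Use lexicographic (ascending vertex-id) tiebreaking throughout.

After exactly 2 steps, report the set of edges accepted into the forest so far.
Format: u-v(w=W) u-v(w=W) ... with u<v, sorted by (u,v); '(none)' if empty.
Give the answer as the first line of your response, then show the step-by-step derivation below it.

0-2(w=4) 2-5(w=2)

step 1: add edge 2-5 (w=2); MST = {2-5(w=2)}
step 2: add edge 0-2 (w=4); MST = {0-2(w=4) 2-5(w=2)}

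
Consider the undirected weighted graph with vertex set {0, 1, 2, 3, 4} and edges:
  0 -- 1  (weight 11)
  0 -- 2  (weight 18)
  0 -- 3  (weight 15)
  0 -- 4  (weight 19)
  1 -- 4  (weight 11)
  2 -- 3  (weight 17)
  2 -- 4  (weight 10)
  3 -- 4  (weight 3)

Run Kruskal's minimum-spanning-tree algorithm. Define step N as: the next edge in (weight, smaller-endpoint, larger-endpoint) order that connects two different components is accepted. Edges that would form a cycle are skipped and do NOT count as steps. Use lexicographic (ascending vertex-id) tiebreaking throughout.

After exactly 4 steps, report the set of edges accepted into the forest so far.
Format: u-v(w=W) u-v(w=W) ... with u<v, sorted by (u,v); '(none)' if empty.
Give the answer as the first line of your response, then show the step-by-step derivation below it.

0-1(w=11) 1-4(w=11) 2-4(w=10) 3-4(w=3)

step 1: add edge 3-4 (w=3); MST = {3-4(w=3)}
step 2: add edge 2-4 (w=10); MST = {2-4(w=10) 3-4(w=3)}
step 3: add edge 0-1 (w=11); MST = {0-1(w=11) 2-4(w=10) 3-4(w=3)}
step 4: add edge 1-4 (w=11); MST = {0-1(w=11) 1-4(w=11) 2-4(w=10) 3-4(w=3)}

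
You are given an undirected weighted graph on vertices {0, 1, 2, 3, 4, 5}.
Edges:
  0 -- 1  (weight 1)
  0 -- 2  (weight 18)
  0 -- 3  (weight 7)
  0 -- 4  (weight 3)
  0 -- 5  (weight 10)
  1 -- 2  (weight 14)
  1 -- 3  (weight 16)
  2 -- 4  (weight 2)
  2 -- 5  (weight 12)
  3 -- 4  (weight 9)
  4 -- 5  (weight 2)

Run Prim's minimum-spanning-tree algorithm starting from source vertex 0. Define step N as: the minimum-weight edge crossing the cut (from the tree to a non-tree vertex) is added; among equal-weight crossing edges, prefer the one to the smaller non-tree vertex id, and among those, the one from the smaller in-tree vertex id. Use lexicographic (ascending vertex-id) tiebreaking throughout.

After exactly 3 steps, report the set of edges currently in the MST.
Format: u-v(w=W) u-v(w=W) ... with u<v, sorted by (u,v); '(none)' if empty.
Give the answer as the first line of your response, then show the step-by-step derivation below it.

0-1(w=1) 0-4(w=3) 2-4(w=2)

step 1: add edge 0-1 (w=1); MST = {0-1(w=1)}
step 2: add edge 0-4 (w=3); MST = {0-1(w=1) 0-4(w=3)}
step 3: add edge 2-4 (w=2); MST = {0-1(w=1) 0-4(w=3) 2-4(w=2)}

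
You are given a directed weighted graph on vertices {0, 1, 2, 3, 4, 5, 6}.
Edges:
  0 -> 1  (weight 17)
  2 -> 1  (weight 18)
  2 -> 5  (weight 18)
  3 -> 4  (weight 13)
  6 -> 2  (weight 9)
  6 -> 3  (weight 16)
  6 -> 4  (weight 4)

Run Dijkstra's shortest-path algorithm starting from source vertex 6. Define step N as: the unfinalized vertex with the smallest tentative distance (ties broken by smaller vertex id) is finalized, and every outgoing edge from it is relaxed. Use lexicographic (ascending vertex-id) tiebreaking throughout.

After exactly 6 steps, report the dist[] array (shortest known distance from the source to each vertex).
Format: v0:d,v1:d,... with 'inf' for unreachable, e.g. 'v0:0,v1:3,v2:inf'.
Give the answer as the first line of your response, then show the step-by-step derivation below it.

v0:inf,v1:27,v2:9,v3:16,v4:4,v5:27,v6:0

step 1: dist = v0:inf,v1:inf,v2:9,v3:16,v4:4,v5:inf,v6:0
step 2: dist = v0:inf,v1:inf,v2:9,v3:16,v4:4,v5:inf,v6:0
step 3: dist = v0:inf,v1:27,v2:9,v3:16,v4:4,v5:27,v6:0
step 4: dist = v0:inf,v1:27,v2:9,v3:16,v4:4,v5:27,v6:0
step 5: dist = v0:inf,v1:27,v2:9,v3:16,v4:4,v5:27,v6:0
step 6: dist = v0:inf,v1:27,v2:9,v3:16,v4:4,v5:27,v6:0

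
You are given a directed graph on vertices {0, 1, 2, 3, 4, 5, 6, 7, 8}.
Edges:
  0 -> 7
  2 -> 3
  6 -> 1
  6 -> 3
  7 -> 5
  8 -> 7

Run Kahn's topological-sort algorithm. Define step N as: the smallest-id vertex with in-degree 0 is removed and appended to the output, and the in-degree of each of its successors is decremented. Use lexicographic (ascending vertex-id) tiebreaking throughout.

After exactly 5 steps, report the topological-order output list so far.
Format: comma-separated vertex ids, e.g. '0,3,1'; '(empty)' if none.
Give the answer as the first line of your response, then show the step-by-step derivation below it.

0,2,4,6,1

step 1: output 0; order=[0]; indeg=(0,1,0,2,0,1,0,1,0)
step 2: output 2; order=[0,2]; indeg=(0,1,0,1,0,1,0,1,0)
step 3: output 4; order=[0,2,4]; indeg=(0,1,0,1,0,1,0,1,0)
step 4: output 6; order=[0,2,4,6]; indeg=(0,0,0,0,0,1,0,1,0)
step 5: output 1; order=[0,2,4,6,1]; indeg=(0,0,0,0,0,1,0,1,0)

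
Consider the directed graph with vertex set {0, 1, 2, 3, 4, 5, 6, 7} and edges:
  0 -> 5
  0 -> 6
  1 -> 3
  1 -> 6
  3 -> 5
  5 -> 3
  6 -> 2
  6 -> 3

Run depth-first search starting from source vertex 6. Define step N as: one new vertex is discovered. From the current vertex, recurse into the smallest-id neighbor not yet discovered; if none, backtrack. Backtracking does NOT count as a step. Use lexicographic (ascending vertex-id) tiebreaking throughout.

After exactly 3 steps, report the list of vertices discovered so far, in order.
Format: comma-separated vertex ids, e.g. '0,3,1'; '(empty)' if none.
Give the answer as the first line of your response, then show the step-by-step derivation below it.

6,2,3

step 1: discover 6; path=6; order=6
step 2: discover 2; path=6>2; order=6,2
step 3: discover 3; path=6>3; order=6,2,3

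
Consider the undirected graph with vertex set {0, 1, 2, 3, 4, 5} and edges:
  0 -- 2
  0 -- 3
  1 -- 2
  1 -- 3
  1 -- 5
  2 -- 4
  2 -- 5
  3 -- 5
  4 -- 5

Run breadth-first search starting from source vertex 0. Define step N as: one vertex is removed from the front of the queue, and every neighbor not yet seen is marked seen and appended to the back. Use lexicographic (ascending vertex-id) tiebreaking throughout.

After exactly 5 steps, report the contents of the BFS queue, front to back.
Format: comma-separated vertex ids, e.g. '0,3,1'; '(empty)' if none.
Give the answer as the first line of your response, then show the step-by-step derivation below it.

5

step 1: dequeue 0; queue=[2,3]; order=0
step 2: dequeue 2; queue=[3,1,4,5]; order=0,2
step 3: dequeue 3; queue=[1,4,5]; order=0,2,3
step 4: dequeue 1; queue=[4,5]; order=0,2,3,1
step 5: dequeue 4; queue=[5]; order=0,2,3,1,4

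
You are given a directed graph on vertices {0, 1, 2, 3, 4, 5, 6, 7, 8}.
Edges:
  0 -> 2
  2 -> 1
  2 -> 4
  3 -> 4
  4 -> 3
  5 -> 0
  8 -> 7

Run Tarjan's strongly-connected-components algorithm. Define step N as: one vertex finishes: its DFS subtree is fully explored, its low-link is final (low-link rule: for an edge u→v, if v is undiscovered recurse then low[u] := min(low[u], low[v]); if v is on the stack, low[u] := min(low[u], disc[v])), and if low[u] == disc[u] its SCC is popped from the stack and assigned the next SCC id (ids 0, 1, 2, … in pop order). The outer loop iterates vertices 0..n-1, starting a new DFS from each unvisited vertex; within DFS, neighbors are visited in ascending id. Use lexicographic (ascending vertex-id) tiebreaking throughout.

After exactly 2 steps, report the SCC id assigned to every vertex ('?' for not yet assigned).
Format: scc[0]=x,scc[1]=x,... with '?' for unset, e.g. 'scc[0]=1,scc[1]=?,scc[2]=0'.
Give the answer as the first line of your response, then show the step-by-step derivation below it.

scc[0]=?,scc[1]=0,scc[2]=?,scc[3]=?,scc[4]=?,scc[5]=?,scc[6]=?,scc[7]=?,scc[8]=?

step 1: low=(low[0]=0,low[1]=2,low[2]=1,low[3]=?,low[4]=?,low[5]=?,low[6]=?,low[7]=?,low[8]=?); scc=(scc[0]=?,scc[1]=0,scc[2]=?,scc[3]=?,scc[4]=?,scc[5]=?,scc[6]=?,scc[7]=?,scc[8]=?)
step 2: low=(low[0]=0,low[1]=2,low[2]=1,low[3]=3,low[4]=3,low[5]=?,low[6]=?,low[7]=?,low[8]=?); scc=(scc[0]=?,scc[1]=0,scc[2]=?,scc[3]=?,scc[4]=?,scc[5]=?,scc[6]=?,scc[7]=?,scc[8]=?)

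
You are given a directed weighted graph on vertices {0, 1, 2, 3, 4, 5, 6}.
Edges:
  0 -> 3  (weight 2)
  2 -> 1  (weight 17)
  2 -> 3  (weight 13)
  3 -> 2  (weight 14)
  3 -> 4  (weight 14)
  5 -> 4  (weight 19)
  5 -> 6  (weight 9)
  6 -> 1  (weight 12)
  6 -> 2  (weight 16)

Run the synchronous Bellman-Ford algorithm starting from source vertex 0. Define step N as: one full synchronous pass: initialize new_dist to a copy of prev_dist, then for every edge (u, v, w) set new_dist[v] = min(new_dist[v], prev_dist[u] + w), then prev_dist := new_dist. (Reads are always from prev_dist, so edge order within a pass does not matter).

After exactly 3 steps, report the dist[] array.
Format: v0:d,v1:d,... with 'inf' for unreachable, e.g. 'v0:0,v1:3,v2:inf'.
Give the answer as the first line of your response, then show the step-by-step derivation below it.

v0:0,v1:33,v2:16,v3:2,v4:16,v5:inf,v6:inf

step 1: dist = v0:0,v1:inf,v2:inf,v3:2,v4:inf,v5:inf,v6:inf
step 2: dist = v0:0,v1:inf,v2:16,v3:2,v4:16,v5:inf,v6:inf
step 3: dist = v0:0,v1:33,v2:16,v3:2,v4:16,v5:inf,v6:inf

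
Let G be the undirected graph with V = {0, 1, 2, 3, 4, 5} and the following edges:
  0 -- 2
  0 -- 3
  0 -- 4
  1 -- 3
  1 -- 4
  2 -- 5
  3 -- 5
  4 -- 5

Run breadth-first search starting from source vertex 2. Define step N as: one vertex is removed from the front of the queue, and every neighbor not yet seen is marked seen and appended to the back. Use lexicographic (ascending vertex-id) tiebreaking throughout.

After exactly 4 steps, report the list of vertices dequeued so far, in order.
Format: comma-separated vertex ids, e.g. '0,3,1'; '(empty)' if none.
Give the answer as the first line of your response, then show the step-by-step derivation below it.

2,0,5,3

step 1: dequeue 2; queue=[0,5]; order=2
step 2: dequeue 0; queue=[5,3,4]; order=2,0
step 3: dequeue 5; queue=[3,4]; order=2,0,5
step 4: dequeue 3; queue=[4,1]; order=2,0,5,3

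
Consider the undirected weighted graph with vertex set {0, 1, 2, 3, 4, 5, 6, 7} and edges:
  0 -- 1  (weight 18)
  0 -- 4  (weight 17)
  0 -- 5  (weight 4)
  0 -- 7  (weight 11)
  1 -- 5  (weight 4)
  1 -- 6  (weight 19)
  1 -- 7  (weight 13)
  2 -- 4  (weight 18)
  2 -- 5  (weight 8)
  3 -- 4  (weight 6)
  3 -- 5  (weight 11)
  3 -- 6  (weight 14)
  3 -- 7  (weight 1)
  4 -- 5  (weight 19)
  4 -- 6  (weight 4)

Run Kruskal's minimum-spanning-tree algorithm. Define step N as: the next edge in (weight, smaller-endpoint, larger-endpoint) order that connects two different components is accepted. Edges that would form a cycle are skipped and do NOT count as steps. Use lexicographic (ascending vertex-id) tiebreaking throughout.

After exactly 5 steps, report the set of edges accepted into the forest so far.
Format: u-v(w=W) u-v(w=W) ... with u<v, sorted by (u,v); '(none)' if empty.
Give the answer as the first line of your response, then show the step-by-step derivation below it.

0-5(w=4) 1-5(w=4) 3-4(w=6) 3-7(w=1) 4-6(w=4)

step 1: add edge 3-7 (w=1); MST = {3-7(w=1)}
step 2: add edge 0-5 (w=4); MST = {0-5(w=4) 3-7(w=1)}
step 3: add edge 1-5 (w=4); MST = {0-5(w=4) 1-5(w=4) 3-7(w=1)}
step 4: add edge 4-6 (w=4); MST = {0-5(w=4) 1-5(w=4) 3-7(w=1) 4-6(w=4)}
step 5: add edge 3-4 (w=6); MST = {0-5(w=4) 1-5(w=4) 3-4(w=6) 3-7(w=1) 4-6(w=4)}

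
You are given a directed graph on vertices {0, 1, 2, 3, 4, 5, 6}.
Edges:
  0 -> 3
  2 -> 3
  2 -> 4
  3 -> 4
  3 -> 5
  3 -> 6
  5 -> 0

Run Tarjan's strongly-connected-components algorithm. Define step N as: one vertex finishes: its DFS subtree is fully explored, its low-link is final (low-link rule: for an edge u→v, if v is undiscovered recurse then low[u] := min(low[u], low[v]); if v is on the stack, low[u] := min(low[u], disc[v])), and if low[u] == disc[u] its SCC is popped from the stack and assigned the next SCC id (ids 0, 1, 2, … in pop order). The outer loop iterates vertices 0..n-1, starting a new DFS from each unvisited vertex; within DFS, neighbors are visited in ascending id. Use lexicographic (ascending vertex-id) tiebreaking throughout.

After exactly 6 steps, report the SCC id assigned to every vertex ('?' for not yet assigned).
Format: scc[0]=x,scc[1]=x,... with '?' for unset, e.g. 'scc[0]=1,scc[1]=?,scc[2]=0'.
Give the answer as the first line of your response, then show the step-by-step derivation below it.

scc[0]=2,scc[1]=3,scc[2]=?,scc[3]=2,scc[4]=0,scc[5]=2,scc[6]=1

step 1: low=(low[0]=0,low[1]=?,low[2]=?,low[3]=1,low[4]=2,low[5]=?,low[6]=?); scc=(scc[0]=?,scc[1]=?,scc[2]=?,scc[3]=?,scc[4]=0,scc[5]=?,scc[6]=?)
step 2: low=(low[0]=0,low[1]=?,low[2]=?,low[3]=1,low[4]=2,low[5]=0,low[6]=?); scc=(scc[0]=?,scc[1]=?,scc[2]=?,scc[3]=?,scc[4]=0,scc[5]=?,scc[6]=?)
step 3: low=(low[0]=0,low[1]=?,low[2]=?,low[3]=0,low[4]=2,low[5]=0,low[6]=4); scc=(scc[0]=?,scc[1]=?,scc[2]=?,scc[3]=?,scc[4]=0,scc[5]=?,scc[6]=1)
step 4: low=(low[0]=0,low[1]=?,low[2]=?,low[3]=0,low[4]=2,low[5]=0,low[6]=4); scc=(scc[0]=?,scc[1]=?,scc[2]=?,scc[3]=?,scc[4]=0,scc[5]=?,scc[6]=1)
step 5: low=(low[0]=0,low[1]=?,low[2]=?,low[3]=0,low[4]=2,low[5]=0,low[6]=4); scc=(scc[0]=2,scc[1]=?,scc[2]=?,scc[3]=2,scc[4]=0,scc[5]=2,scc[6]=1)
step 6: low=(low[0]=0,low[1]=5,low[2]=?,low[3]=0,low[4]=2,low[5]=0,low[6]=4); scc=(scc[0]=2,scc[1]=3,scc[2]=?,scc[3]=2,scc[4]=0,scc[5]=2,scc[6]=1)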